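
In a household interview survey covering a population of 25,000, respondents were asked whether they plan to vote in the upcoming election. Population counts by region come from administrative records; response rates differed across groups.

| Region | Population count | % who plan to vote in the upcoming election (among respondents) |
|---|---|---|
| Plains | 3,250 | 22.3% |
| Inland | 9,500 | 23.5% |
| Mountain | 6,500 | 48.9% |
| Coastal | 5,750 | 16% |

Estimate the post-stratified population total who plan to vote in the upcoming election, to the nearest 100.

7,100

Estimated count per cell = population count × respondent percentage:
  Plains: 3,250 × 22.3% = 724.75
  Inland: 9,500 × 23.5% = 2232.5
  Mountain: 6,500 × 48.9% = 3178.5
  Coastal: 5,750 × 16% = 920
Estimated total = 7055.75 → 7,100.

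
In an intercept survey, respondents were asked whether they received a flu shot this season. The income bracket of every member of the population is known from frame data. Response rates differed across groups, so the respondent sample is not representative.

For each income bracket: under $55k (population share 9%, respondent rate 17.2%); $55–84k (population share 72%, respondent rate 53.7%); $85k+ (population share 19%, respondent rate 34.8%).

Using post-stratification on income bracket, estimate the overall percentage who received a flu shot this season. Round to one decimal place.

Each cell contributes population-share × respondent value:
  under $55k: 0.09 × 17.2 = 1.548
  $55–84k: 0.72 × 53.7 = 38.664
  $85k+: 0.19 × 34.8 = 6.612
Post-stratified estimate = 46.824 → 46.8%.

46.8%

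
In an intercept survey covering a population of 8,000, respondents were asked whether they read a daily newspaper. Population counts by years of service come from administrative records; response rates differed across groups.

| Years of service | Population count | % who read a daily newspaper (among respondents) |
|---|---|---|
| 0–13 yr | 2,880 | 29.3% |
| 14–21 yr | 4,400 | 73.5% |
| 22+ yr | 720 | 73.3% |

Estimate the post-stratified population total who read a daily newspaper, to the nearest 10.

4,610

Each cell contributes its population count × the respondent rate:
  0–13 yr: 2,880 × 29.3% = 843.84
  14–21 yr: 4,400 × 73.5% = 3234
  22+ yr: 720 × 73.3% = 527.76
Estimated total = 4605.6 → 4,610.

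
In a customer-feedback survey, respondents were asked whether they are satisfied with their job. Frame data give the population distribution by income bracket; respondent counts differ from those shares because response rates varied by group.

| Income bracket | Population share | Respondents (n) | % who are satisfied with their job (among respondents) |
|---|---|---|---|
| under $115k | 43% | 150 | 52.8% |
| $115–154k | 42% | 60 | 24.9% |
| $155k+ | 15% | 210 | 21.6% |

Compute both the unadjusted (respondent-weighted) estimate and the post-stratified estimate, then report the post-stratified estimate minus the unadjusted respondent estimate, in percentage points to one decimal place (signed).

+3.2 percentage points

Without adjustment, the pooled respondent share is:
  (150/420)×52.8 + (60/420)×24.9 + (210/420)×21.6 = 33.2143%
Post-stratified estimate weights by population shares:
  0.43×52.8 + 0.42×24.9 + 0.15×21.6 = 36.402%
Difference = 36.402 − 33.2143 = 3.1877 pp.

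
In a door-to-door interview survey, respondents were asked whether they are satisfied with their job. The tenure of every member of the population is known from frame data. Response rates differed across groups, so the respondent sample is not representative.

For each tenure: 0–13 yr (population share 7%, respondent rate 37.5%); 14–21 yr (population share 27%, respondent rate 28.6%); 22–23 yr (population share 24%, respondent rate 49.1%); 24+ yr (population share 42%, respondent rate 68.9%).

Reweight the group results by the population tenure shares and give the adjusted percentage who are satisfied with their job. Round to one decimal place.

Weight each group's respondent value by its population share:
  0–13 yr: 0.07 × 37.5 = 2.625
  14–21 yr: 0.27 × 28.6 = 7.722
  22–23 yr: 0.24 × 49.1 = 11.784
  24+ yr: 0.42 × 68.9 = 28.938
Post-stratified estimate = 51.069 → 51.1%.

51.1%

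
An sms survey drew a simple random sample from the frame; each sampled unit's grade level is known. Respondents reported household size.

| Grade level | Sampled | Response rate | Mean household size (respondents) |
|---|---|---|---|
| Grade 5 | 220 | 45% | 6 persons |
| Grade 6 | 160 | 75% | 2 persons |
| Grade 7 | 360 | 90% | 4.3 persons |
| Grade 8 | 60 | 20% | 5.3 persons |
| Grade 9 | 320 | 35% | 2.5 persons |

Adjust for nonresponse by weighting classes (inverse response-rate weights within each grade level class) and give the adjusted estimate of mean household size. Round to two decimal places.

3.84

Weighting each respondent by the inverse class response rate inflates each class back to its sampled size, so the class weight is n_sampled:
  Grade 5: 220 × 6 = 1320
  Grade 6: 160 × 2 = 320
  Grade 7: 360 × 4.3 = 1548
  Grade 8: 60 × 5.3 = 318
  Grade 9: 320 × 2.5 = 800
Adjusted estimate = 4306 / 1,120 = 3.84464 → 3.84.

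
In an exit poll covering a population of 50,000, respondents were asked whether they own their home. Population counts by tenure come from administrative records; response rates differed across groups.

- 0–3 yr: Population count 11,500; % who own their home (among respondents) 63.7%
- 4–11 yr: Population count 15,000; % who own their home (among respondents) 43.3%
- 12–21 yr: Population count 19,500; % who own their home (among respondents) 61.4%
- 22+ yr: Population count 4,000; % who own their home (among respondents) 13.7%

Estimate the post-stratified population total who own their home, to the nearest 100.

26,300

Each cell contributes its population count × the respondent rate:
  0–3 yr: 11,500 × 63.7% = 7325.5
  4–11 yr: 15,000 × 43.3% = 6495
  12–21 yr: 19,500 × 61.4% = 11,973
  22+ yr: 4,000 × 13.7% = 548
Estimated total = 26341.5 → 26,300.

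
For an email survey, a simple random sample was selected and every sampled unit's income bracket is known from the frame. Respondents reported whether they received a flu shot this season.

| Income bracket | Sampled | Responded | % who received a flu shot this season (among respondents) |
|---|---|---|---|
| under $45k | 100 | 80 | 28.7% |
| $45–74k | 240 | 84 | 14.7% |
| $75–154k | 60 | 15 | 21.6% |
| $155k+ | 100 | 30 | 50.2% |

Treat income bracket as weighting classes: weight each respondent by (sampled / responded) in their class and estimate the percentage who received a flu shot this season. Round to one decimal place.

Class response rates: under $45k 80/100 = 80%, $45–74k 84/240 = 35%, $75–154k 15/60 = 25%, $155k+ 30/100 = 30%.
Each respondent's weight = sampled/responded in their class; summing within a class gives n_sampled, so:
  under $45k: 100 × 28.7 = 2870
  $45–74k: 240 × 14.7 = 3528
  $75–154k: 60 × 21.6 = 1296
  $155k+: 100 × 50.2 = 5020
Adjusted estimate = 12,714 / 500 = 25.428 → 25.4%.

25.4%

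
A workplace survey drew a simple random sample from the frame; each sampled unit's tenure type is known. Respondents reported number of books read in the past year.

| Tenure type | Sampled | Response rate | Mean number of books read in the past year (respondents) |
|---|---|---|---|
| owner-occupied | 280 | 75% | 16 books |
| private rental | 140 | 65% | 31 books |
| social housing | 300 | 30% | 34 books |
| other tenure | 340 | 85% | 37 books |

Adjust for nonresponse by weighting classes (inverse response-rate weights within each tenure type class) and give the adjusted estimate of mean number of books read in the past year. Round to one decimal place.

Each respondent's weight = sampled/responded in their class; summing within a class gives n_sampled, so:
  owner-occupied: 280 × 16 = 4480
  private rental: 140 × 31 = 4340
  social housing: 300 × 34 = 10,200
  other tenure: 340 × 37 = 12,580
Adjusted estimate = 31,600 / 1,060 = 29.8113 → 29.8.

29.8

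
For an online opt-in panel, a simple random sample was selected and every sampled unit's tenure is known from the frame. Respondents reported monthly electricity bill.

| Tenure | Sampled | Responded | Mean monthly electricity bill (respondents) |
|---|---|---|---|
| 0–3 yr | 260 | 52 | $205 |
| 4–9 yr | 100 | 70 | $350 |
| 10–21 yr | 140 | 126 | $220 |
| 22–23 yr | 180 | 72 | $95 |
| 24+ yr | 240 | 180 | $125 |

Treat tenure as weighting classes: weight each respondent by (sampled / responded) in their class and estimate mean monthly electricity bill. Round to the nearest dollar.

Class response rates: 0–3 yr 52/260 = 20%, 4–9 yr 70/100 = 70%, 10–21 yr 126/140 = 90%, 22–23 yr 72/180 = 40%, 24+ yr 180/240 = 75%.
With weight = n_sampled/n_responded per class, the weighted class total is n_sampled:
  0–3 yr: 260 × 205 = 53,300
  4–9 yr: 100 × 350 = 35,000
  10–21 yr: 140 × 220 = 30,800
  22–23 yr: 180 × 95 = 17,100
  24+ yr: 240 × 125 = 30,000
Adjusted estimate = 166,200 / 920 = 180.652 → $181.

$181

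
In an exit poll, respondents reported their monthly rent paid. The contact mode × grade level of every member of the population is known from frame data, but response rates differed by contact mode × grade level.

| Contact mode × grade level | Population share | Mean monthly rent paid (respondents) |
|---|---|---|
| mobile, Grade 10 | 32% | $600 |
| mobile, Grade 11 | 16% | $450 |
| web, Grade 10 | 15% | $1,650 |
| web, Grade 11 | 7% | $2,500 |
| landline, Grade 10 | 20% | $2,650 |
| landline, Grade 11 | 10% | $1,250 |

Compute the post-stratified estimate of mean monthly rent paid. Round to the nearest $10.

Post-stratification weights by population share, not respondent share:
  mobile, Grade 10: 0.32 × 600 = 192
  mobile, Grade 11: 0.16 × 450 = 72
  web, Grade 10: 0.15 × 1650 = 247.5
  web, Grade 11: 0.07 × 2500 = 175
  landline, Grade 10: 0.2 × 2650 = 530
  landline, Grade 11: 0.1 × 1250 = 125
Post-stratified estimate = 1341.5 → $1,340.

$1,340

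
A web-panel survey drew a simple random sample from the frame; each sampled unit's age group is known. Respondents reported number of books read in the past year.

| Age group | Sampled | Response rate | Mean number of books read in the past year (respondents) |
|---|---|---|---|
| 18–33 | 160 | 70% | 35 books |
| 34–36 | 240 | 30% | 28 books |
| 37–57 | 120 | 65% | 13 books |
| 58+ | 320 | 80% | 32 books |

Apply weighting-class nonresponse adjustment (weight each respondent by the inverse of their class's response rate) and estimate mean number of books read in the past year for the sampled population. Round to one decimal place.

Each respondent's weight = sampled/responded in their class; summing within a class gives n_sampled, so:
  18–33: 160 × 35 = 5600
  34–36: 240 × 28 = 6720
  37–57: 120 × 13 = 1560
  58+: 320 × 32 = 10,240
Adjusted estimate = 24,120 / 840 = 28.7143 → 28.7.

28.7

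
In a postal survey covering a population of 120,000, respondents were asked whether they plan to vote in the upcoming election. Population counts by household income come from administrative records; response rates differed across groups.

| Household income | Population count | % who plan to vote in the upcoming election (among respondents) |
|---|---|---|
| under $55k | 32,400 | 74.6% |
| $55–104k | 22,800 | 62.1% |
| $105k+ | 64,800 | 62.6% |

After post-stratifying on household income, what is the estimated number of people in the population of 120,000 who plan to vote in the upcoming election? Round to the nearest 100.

78,900

Apply each group's respondent rate to its population count:
  under $55k: 32,400 × 74.6% = 24170.4
  $55–104k: 22,800 × 62.1% = 14158.8
  $105k+: 64,800 × 62.6% = 40564.8
Estimated total = 78,894 → 78,900.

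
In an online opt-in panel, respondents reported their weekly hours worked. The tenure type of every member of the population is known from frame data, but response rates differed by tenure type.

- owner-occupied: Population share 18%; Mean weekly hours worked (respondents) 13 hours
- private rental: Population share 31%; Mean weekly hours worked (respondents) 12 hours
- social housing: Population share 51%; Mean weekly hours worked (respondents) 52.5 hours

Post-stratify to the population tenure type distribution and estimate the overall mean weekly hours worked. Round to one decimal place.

32.8

Each cell contributes population-share × respondent value:
  owner-occupied: 0.18 × 13 = 2.34
  private rental: 0.31 × 12 = 3.72
  social housing: 0.51 × 52.5 = 26.775
Post-stratified estimate = 32.835 → 32.8.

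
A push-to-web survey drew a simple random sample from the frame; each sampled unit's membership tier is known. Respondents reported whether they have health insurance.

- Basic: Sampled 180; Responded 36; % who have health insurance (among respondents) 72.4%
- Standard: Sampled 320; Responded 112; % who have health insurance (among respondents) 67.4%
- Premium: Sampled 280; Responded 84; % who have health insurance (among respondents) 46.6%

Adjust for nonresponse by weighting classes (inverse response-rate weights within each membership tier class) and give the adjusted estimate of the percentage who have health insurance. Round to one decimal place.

61.1%

Class response rates: Basic 36/180 = 20%, Standard 112/320 = 35%, Premium 84/280 = 30%.
Weighting each respondent by the inverse class response rate inflates each class back to its sampled size, so the class weight is n_sampled:
  Basic: 180 × 72.4 = 13032
  Standard: 320 × 67.4 = 21,568
  Premium: 280 × 46.6 = 13,048
Adjusted estimate = 47,648 / 780 = 61.0872 → 61.1%.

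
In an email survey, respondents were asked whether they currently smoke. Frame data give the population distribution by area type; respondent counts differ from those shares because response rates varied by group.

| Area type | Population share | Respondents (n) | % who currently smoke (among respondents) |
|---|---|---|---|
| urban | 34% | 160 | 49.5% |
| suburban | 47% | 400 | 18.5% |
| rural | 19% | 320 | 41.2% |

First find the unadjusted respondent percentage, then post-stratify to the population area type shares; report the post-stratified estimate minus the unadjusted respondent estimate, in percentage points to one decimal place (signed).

+1.0 percentage points

Without adjustment, the pooled respondent share is:
  (160/880)×49.5 + (400/880)×18.5 + (320/880)×41.2 = 32.3909%
Post-stratified estimate weights by population shares:
  0.34×49.5 + 0.47×18.5 + 0.19×41.2 = 33.353%
Difference = 33.353 − 32.3909 = 0.9621 pp.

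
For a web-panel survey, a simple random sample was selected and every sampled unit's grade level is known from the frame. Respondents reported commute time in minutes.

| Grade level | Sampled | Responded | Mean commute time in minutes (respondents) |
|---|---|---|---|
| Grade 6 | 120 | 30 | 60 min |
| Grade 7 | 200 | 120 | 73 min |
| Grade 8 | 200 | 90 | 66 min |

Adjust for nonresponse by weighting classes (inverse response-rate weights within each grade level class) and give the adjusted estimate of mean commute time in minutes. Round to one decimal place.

Response rates by class: Grade 6 30/120 = 25%, Grade 7 120/200 = 60%, Grade 8 90/200 = 45%.
Each respondent's weight = sampled/responded in their class; summing within a class gives n_sampled, so:
  Grade 6: 120 × 60 = 7200
  Grade 7: 200 × 73 = 14,600
  Grade 8: 200 × 66 = 13,200
Adjusted estimate = 35,000 / 520 = 67.3077 → 67.3.

67.3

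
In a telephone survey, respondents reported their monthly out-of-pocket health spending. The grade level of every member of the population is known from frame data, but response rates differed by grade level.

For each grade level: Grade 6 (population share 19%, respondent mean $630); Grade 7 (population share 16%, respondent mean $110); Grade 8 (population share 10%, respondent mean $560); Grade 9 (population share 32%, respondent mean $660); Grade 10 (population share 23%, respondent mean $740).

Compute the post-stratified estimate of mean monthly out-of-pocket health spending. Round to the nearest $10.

$570

Reweight to the known grade level distribution:
  Grade 6: 0.19 × 630 = 119.7
  Grade 7: 0.16 × 110 = 17.6
  Grade 8: 0.1 × 560 = 56
  Grade 9: 0.32 × 660 = 211.2
  Grade 10: 0.23 × 740 = 170.2
Post-stratified estimate = 574.7 → $570.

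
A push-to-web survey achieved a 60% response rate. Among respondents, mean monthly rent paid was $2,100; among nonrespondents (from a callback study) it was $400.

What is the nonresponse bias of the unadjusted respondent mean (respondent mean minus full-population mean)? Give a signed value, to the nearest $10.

+$680

Nonresponse fraction = 1 − 0.6 = 0.4.
Bias = (nonresponse fraction) × (respondent mean − nonrespondent mean)
     = 0.4 × (2100 − 400) = 0.4 × 1700 = 680.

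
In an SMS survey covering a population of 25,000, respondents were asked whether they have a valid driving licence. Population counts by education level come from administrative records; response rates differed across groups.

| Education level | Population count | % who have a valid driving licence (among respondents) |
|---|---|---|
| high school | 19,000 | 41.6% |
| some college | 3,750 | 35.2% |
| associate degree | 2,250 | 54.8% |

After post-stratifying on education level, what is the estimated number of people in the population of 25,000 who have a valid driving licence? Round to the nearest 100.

Apply each group's respondent rate to its population count:
  high school: 19,000 × 41.6% = 7904
  some college: 3,750 × 35.2% = 1320
  associate degree: 2,250 × 54.8% = 1233
Estimated total = 10,457 → 10,500.

10,500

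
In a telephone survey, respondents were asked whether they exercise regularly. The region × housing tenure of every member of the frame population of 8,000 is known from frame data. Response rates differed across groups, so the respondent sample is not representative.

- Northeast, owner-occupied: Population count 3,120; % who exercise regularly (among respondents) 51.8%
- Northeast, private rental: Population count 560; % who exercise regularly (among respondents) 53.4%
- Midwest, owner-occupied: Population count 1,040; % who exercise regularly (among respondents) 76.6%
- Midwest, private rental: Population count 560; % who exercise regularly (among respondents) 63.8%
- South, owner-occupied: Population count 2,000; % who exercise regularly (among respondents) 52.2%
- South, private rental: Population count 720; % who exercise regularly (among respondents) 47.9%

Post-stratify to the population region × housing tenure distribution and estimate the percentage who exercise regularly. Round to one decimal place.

Reweight to the known region × housing tenure distribution:
  Northeast, owner-occupied: (3,120/8,000) × 51.8 = 20.202
  Northeast, private rental: (560/8,000) × 53.4 = 3.738
  Midwest, owner-occupied: (1,040/8,000) × 76.6 = 9.958
  Midwest, private rental: (560/8,000) × 63.8 = 4.466
  South, owner-occupied: (2,000/8,000) × 52.2 = 13.05
  South, private rental: (720/8,000) × 47.9 = 4.311
Post-stratified estimate = 55.725 → 55.7%.

55.7%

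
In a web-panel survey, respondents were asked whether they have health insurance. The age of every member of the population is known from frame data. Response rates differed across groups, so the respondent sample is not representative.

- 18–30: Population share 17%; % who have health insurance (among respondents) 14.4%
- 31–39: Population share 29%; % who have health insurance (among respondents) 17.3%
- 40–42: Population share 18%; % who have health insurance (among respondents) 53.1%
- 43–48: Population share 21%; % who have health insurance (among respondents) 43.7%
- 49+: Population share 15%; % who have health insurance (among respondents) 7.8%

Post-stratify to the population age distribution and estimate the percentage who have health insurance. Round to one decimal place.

27.4%

Reweight to the known age distribution:
  18–30: 0.17 × 14.4 = 2.448
  31–39: 0.29 × 17.3 = 5.017
  40–42: 0.18 × 53.1 = 9.558
  43–48: 0.21 × 43.7 = 9.177
  49+: 0.15 × 7.8 = 1.17
Post-stratified estimate = 27.37 → 27.4%.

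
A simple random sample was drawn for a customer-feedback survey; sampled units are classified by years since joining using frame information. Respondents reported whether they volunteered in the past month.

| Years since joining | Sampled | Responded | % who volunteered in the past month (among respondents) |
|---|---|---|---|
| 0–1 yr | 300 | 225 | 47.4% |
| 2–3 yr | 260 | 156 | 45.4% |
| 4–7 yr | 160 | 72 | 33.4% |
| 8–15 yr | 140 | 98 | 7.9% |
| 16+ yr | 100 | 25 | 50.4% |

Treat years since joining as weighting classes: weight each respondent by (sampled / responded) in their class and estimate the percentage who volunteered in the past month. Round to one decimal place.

39.1%

Response rates by class: 0–1 yr 225/300 = 75%, 2–3 yr 156/260 = 60%, 4–7 yr 72/160 = 45%, 8–15 yr 98/140 = 70%, 16+ yr 25/100 = 25%.
Inverse-response-rate weighting restores each class to its sampled count, so class totals weight by n_sampled:
  0–1 yr: 300 × 47.4 = 14,220
  2–3 yr: 260 × 45.4 = 11,804
  4–7 yr: 160 × 33.4 = 5344
  8–15 yr: 140 × 7.9 = 1106
  16+ yr: 100 × 50.4 = 5040
Adjusted estimate = 37,514 / 960 = 39.0771 → 39.1%.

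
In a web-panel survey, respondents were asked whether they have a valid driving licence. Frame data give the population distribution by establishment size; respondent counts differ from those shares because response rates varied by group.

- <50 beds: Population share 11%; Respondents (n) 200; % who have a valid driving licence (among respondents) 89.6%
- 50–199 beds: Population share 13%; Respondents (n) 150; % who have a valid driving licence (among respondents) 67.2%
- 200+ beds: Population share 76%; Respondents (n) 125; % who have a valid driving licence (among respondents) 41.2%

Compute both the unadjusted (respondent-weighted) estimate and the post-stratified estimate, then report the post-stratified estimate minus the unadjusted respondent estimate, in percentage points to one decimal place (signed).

-19.9 percentage points

Without adjustment, the pooled respondent share is:
  (200/475)×89.6 + (150/475)×67.2 + (125/475)×41.2 = 69.7895%
Post-stratifying to population shares instead:
  0.11×89.6 + 0.13×67.2 + 0.76×41.2 = 49.904%
Difference = 49.904 − 69.7895 = -19.8855 pp.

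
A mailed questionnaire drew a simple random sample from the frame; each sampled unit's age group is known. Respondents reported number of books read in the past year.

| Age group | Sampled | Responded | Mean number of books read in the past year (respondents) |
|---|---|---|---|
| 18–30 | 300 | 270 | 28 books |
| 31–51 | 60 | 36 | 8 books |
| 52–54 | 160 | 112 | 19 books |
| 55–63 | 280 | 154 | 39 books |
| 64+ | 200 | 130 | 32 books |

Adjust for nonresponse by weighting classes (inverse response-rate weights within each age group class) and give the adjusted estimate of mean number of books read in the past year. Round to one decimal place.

29.2

Class response rates: 18–30 270/300 = 90%, 31–51 36/60 = 60%, 52–54 112/160 = 70%, 55–63 154/280 = 55%, 64+ 130/200 = 65%.
Each respondent's weight = sampled/responded in their class; summing within a class gives n_sampled, so:
  18–30: 300 × 28 = 8400
  31–51: 60 × 8 = 480
  52–54: 160 × 19 = 3040
  55–63: 280 × 39 = 10,920
  64+: 200 × 32 = 6400
Adjusted estimate = 29,240 / 1,000 = 29.24 → 29.2.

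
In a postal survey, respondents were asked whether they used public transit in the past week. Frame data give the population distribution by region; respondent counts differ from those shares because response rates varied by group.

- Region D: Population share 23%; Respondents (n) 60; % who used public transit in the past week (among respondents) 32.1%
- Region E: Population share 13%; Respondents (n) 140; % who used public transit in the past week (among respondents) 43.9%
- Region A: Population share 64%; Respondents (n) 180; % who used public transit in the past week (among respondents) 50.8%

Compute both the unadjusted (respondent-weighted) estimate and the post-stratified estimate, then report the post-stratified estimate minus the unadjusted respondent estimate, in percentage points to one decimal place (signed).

+0.3 percentage points

Naive respondent-only estimate (weights = respondent counts):
  (60/380)×32.1 + (140/380)×43.9 + (180/380)×50.8 = 45.3053%
Post-stratified estimate weights by population shares:
  0.23×32.1 + 0.13×43.9 + 0.64×50.8 = 45.602%
Difference = 45.602 − 45.3053 = 0.2967 pp.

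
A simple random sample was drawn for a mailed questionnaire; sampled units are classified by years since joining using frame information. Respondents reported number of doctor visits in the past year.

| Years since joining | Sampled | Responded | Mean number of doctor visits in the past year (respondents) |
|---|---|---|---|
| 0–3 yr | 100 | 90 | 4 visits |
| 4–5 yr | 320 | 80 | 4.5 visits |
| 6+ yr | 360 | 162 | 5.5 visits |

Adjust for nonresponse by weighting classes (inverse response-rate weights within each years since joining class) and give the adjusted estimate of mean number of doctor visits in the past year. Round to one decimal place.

Class response rates: 0–3 yr 90/100 = 90%, 4–5 yr 80/320 = 25%, 6+ yr 162/360 = 45%.
With weight = n_sampled/n_responded per class, the weighted class total is n_sampled:
  0–3 yr: 100 × 4 = 400
  4–5 yr: 320 × 4.5 = 1440
  6+ yr: 360 × 5.5 = 1980
Adjusted estimate = 3820 / 780 = 4.89744 → 4.9.

4.9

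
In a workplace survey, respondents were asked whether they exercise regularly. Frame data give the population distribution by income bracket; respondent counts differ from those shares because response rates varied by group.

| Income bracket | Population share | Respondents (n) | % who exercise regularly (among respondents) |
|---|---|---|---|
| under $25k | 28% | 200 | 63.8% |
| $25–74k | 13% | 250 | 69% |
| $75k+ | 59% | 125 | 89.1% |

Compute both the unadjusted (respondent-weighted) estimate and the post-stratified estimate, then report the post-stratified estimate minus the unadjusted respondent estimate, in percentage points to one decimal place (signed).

+7.8 percentage points

Naive respondent-only estimate (weights = respondent counts):
  (200/575)×63.8 + (250/575)×69 + (125/575)×89.1 = 71.5609%
Post-stratifying to population shares instead:
  0.28×63.8 + 0.13×69 + 0.59×89.1 = 79.403%
Difference = 79.403 − 71.5609 = 7.8421 pp.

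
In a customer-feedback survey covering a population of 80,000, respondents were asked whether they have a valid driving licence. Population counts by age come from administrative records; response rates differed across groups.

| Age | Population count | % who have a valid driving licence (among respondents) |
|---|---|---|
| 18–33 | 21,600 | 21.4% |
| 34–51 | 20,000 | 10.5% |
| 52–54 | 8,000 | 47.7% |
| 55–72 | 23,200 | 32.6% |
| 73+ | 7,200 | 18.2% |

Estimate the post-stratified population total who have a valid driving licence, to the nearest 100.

19,400

Each cell contributes its population count × the respondent rate:
  18–33: 21,600 × 21.4% = 4622.4
  34–51: 20,000 × 10.5% = 2100
  52–54: 8,000 × 47.7% = 3816
  55–72: 23,200 × 32.6% = 7563.2
  73+: 7,200 × 18.2% = 1310.4
Estimated total = 19,412 → 19,400.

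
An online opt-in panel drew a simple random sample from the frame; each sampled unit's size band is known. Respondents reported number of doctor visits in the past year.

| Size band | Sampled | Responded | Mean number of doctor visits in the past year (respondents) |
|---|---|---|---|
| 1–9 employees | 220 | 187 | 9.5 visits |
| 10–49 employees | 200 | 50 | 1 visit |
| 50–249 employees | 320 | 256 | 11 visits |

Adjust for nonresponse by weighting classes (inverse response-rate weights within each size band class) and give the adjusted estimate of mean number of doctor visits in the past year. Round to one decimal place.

7.9

Class response rates: 1–9 employees 187/220 = 85%, 10–49 employees 50/200 = 25%, 50–249 employees 256/320 = 80%.
Inverse-response-rate weighting restores each class to its sampled count, so class totals weight by n_sampled:
  1–9 employees: 220 × 9.5 = 2090
  10–49 employees: 200 × 1 = 200
  50–249 employees: 320 × 11 = 3520
Adjusted estimate = 5810 / 740 = 7.85135 → 7.9.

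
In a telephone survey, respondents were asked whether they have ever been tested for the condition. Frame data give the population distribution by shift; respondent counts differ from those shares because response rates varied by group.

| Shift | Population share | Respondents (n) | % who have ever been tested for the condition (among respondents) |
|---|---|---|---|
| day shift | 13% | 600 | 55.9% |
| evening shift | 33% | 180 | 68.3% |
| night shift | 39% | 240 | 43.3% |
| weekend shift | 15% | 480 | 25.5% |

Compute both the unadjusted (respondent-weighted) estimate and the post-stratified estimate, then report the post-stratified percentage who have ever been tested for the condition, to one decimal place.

50.5%

Unadjusted (pooled respondent) estimate weights by respondent counts:
  (600/1500)×55.9 + (180/1500)×68.3 + (240/1500)×43.3 + (480/1500)×25.5 = 45.644%
Post-stratifying to population shares instead:
  0.13×55.9 + 0.33×68.3 + 0.39×43.3 + 0.15×25.5 = 50.518%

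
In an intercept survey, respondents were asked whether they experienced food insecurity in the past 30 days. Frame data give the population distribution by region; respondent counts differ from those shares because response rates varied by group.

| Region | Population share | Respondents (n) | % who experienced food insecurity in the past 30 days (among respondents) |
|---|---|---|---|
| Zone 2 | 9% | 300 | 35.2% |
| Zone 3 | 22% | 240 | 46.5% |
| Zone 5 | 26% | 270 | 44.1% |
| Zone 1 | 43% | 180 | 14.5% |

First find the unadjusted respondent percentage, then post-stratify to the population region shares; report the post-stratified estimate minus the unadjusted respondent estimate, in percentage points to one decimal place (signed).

-5.5 percentage points

Naive respondent-only estimate (weights = respondent counts):
  (300/990)×35.2 + (240/990)×46.5 + (270/990)×44.1 + (180/990)×14.5 = 36.603%
Post-stratified estimate weights by population shares:
  0.09×35.2 + 0.22×46.5 + 0.26×44.1 + 0.43×14.5 = 31.099%
Difference = 31.099 − 36.603 = -5.504 pp.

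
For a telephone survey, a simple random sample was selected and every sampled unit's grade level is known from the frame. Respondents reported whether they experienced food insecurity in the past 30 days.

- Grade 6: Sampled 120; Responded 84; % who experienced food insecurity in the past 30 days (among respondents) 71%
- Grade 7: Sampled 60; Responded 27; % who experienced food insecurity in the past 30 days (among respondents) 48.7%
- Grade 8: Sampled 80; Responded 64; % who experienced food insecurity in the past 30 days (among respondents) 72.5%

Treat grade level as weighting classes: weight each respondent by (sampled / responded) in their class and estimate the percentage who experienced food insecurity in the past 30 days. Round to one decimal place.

66.3%

Class response rates: Grade 6 84/120 = 70%, Grade 7 27/60 = 45%, Grade 8 64/80 = 80%.
Each respondent's weight = sampled/responded in their class; summing within a class gives n_sampled, so:
  Grade 6: 120 × 71 = 8520
  Grade 7: 60 × 48.7 = 2922
  Grade 8: 80 × 72.5 = 5800
Adjusted estimate = 17,242 / 260 = 66.3154 → 66.3%.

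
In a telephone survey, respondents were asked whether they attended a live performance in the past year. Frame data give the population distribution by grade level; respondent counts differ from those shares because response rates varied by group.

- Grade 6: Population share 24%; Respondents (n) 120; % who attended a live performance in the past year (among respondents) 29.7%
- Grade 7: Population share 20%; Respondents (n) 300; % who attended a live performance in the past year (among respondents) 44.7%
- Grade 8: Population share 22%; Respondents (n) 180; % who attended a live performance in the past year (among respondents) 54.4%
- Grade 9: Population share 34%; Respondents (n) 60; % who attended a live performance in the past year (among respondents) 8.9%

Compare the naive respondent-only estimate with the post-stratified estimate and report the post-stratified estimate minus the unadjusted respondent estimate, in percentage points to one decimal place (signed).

Without adjustment, the pooled respondent share is:
  (120/660)×29.7 + (300/660)×44.7 + (180/660)×54.4 + (60/660)×8.9 = 41.3636%
Post-stratified estimate weights by population shares:
  0.24×29.7 + 0.2×44.7 + 0.22×54.4 + 0.34×8.9 = 31.062%
Difference = 31.062 − 41.3636 = -10.3016 pp.

-10.3 percentage points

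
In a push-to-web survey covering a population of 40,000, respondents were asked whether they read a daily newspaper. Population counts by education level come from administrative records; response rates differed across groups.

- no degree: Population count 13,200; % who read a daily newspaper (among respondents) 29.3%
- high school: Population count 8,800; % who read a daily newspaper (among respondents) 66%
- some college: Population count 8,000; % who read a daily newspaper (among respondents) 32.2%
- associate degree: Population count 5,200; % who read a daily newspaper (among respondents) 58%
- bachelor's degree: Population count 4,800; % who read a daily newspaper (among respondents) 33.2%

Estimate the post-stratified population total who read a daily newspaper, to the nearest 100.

Each cell contributes its population count × the respondent rate:
  no degree: 13,200 × 29.3% = 3867.6
  high school: 8,800 × 66% = 5808
  some college: 8,000 × 32.2% = 2576
  associate degree: 5,200 × 58% = 3016
  bachelor's degree: 4,800 × 33.2% = 1593.6
Estimated total = 16861.2 → 16,900.

16,900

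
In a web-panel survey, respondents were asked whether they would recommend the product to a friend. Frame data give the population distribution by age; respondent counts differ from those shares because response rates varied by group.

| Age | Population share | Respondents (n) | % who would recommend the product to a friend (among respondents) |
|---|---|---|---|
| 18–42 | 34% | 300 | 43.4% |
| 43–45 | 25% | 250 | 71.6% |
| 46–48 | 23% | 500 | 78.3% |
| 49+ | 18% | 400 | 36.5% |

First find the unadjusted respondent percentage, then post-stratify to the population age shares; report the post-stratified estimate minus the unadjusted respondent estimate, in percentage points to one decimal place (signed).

Naive respondent-only estimate (weights = respondent counts):
  (300/1450)×43.4 + (250/1450)×71.6 + (500/1450)×78.3 + (400/1450)×36.5 = 58.3931%
Reweighting by population age shares:
  0.34×43.4 + 0.25×71.6 + 0.23×78.3 + 0.18×36.5 = 57.235%
Difference = 57.235 − 58.3931 = -1.1581 pp.

-1.2 percentage points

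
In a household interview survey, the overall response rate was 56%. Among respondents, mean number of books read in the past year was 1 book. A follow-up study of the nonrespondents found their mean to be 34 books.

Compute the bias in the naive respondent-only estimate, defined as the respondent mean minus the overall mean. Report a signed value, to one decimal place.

-14.5

Nonresponse fraction = 1 − 0.56 = 0.44.
Bias = (nonresponse fraction) × (respondent mean − nonrespondent mean)
     = 0.44 × (1 − 34) = 0.44 × -33 = -14.52.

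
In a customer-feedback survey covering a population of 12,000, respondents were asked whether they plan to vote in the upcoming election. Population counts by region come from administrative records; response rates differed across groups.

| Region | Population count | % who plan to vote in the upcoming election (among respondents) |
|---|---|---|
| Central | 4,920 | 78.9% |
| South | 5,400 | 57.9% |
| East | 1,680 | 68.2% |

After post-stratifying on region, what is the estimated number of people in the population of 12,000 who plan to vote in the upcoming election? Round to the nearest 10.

8,150

Each cell contributes its population count × the respondent rate:
  Central: 4,920 × 78.9% = 3881.88
  South: 5,400 × 57.9% = 3126.6
  East: 1,680 × 68.2% = 1145.76
Estimated total = 8154.24 → 8,150.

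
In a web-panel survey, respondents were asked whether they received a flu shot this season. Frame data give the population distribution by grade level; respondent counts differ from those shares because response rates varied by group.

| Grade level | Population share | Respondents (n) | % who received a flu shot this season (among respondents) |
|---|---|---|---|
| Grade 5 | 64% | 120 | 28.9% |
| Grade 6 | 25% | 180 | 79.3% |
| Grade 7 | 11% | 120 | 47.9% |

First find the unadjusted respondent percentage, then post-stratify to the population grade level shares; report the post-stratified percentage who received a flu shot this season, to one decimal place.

Naive respondent-only estimate (weights = respondent counts):
  (120/420)×28.9 + (180/420)×79.3 + (120/420)×47.9 = 55.9286%
Post-stratifying to population shares instead:
  0.64×28.9 + 0.25×79.3 + 0.11×47.9 = 43.59%

43.6%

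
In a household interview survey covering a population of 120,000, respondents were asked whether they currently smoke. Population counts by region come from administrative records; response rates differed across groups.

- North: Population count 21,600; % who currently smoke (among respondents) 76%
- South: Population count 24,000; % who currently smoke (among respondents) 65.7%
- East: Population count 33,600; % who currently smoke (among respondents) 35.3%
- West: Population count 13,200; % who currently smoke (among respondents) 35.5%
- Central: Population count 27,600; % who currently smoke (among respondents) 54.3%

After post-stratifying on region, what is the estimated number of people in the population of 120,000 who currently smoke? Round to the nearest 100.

Each cell contributes its population count × the respondent rate:
  North: 21,600 × 76% = 16,416
  South: 24,000 × 65.7% = 15,768
  East: 33,600 × 35.3% = 11860.8
  West: 13,200 × 35.5% = 4686
  Central: 27,600 × 54.3% = 14986.8
Estimated total = 63717.6 → 63,700.

63,700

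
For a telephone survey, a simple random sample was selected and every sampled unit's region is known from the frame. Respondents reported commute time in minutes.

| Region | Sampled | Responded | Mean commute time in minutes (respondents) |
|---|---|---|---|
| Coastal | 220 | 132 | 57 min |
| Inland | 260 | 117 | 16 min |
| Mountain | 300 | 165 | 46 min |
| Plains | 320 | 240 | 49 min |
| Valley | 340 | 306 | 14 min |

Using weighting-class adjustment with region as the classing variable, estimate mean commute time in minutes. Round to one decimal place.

Class response rates: Coastal 132/220 = 60%, Inland 117/260 = 45%, Mountain 165/300 = 55%, Plains 240/320 = 75%, Valley 306/340 = 90%.
Inverse-response-rate weighting restores each class to its sampled count, so class totals weight by n_sampled:
  Coastal: 220 × 57 = 12,540
  Inland: 260 × 16 = 4160
  Mountain: 300 × 46 = 13,800
  Plains: 320 × 49 = 15,680
  Valley: 340 × 14 = 4760
Adjusted estimate = 50,940 / 1,440 = 35.375 → 35.4.

35.4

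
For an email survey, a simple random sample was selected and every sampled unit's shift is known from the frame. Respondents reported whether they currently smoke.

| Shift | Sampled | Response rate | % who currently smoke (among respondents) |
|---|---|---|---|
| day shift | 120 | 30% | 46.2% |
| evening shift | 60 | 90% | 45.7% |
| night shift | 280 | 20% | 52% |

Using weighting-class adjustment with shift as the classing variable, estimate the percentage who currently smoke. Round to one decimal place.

49.7%

Weighting each respondent by the inverse class response rate inflates each class back to its sampled size, so the class weight is n_sampled:
  day shift: 120 × 46.2 = 5544
  evening shift: 60 × 45.7 = 2742
  night shift: 280 × 52 = 14,560
Adjusted estimate = 22,846 / 460 = 49.6652 → 49.7%.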